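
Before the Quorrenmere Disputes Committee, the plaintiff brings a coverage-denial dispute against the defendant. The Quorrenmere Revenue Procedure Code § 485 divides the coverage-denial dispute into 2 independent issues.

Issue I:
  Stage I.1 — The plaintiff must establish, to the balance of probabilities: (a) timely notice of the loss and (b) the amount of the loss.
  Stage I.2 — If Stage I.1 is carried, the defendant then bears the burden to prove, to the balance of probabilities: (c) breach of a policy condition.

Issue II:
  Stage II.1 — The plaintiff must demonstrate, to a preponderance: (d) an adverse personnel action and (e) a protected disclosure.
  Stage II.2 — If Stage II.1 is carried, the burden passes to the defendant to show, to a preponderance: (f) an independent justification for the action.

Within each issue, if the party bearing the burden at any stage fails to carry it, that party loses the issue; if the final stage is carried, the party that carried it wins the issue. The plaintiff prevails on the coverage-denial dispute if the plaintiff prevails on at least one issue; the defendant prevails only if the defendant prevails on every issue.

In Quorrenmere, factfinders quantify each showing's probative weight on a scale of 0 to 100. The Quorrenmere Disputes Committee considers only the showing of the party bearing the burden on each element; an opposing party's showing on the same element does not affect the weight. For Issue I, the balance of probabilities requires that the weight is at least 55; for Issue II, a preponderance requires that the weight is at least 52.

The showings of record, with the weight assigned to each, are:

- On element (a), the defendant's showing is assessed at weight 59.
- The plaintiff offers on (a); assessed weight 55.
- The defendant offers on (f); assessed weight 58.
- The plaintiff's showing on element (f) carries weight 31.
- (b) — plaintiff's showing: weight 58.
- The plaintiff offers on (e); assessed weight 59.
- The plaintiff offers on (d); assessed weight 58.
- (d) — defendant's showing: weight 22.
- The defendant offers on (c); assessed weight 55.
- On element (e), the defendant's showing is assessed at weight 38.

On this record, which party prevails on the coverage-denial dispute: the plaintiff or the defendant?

— Issue I —
Stage I.1 — burden on plaintiff; standard: the balance of probabilities (weight is at least 55).
    (a): 55 (defendant's 59 disregarded) ≥ 55 [met]
    (b): 58 ≥ 55 [met]
  Stage I.1 is satisfied; the onus moves to the defendant.
Stage I.2 — burden on defendant; standard: the balance of probabilities (weight is at least 55).
    (c): 55 ≥ 55 [met]
  All elements met at the final stage.
All stages carried — the defendant prevails on this issue.
— Issue II —
Stage II.1 (plaintiff, a preponderance, weight is at least 52): (d) 58 (defendant's 22 disregarded) ≥ 52 — meets; (e) 59 (defendant's 38 disregarded) ≥ 52 — meets.
  The plaintiff carries Stage II.1; the defendant now bears the burden.
Stage II.2 (defendant, a preponderance, weight is at least 52): (f) 58 (plaintiff's 31 disregarded) ≥ 52 — meets.
  All elements met at the final stage.
With every stage satisfied, the defendant prevails on this issue.
Per-issue: Issue I → defendant; Issue II → defendant. The plaintiff must prevail on at least one issue; overall, the defendant prevails.

defendant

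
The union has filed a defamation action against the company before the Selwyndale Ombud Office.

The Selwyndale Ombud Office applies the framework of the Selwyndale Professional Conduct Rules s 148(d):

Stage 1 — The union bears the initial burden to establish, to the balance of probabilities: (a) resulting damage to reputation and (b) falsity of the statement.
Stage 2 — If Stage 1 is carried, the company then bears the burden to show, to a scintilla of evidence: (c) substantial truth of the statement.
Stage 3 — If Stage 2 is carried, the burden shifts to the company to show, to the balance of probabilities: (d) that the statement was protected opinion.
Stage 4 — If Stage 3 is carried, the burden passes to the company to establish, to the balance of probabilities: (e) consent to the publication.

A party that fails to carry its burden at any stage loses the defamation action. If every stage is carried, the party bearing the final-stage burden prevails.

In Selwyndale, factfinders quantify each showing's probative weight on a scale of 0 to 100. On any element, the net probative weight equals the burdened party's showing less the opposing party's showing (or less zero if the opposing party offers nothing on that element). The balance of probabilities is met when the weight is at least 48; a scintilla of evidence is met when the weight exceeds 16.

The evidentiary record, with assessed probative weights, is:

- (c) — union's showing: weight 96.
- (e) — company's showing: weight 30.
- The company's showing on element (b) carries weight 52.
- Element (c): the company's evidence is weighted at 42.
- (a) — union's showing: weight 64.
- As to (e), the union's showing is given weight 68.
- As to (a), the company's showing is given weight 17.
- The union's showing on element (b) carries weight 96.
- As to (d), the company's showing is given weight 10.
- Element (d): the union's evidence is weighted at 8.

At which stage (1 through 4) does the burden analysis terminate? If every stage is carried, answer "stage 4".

stage 1

Stage 1 — burden on union; standard: the balance of probabilities (weight is at least 48).
    (a): 64 − 17 = 47 < 48 [not met]
    (b): 96 − 52 = 44 < 48 [not met]
  Stage 1 not carried; the union fails its burden.
The company prevails.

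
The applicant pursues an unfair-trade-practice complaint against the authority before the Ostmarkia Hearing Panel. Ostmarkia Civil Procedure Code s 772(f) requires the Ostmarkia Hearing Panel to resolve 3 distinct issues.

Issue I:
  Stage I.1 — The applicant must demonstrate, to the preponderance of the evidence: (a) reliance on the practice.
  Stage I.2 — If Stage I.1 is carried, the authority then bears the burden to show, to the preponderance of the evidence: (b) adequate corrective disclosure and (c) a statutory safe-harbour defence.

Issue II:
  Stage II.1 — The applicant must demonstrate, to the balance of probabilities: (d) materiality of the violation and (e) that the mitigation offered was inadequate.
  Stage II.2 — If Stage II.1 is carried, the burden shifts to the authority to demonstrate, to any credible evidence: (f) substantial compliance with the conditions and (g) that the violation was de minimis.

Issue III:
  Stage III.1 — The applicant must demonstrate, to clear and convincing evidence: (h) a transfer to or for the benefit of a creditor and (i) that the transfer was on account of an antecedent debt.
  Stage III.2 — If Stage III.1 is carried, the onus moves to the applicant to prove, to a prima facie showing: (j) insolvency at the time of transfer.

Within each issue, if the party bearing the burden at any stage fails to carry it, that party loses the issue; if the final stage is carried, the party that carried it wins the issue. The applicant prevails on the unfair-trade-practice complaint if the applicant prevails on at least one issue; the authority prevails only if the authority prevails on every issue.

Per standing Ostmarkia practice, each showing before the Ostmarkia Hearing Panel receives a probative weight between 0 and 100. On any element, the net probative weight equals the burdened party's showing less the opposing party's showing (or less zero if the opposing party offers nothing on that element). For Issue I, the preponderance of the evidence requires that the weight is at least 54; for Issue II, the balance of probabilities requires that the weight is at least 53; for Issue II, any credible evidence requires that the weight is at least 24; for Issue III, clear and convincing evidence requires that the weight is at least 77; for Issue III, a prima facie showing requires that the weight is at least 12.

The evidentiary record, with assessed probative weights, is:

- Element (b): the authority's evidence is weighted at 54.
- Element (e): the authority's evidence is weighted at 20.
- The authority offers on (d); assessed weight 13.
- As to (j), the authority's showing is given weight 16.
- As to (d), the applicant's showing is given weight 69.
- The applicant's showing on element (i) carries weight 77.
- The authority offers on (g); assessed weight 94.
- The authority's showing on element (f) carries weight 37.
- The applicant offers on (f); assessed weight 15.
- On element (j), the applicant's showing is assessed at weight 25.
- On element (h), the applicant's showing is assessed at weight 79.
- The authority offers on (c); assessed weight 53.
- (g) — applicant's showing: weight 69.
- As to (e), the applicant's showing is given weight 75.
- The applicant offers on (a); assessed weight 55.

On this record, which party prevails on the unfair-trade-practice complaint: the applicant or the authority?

applicant

— Issue I —
At Stage I.1 the applicant must meet the preponderance of the evidence (weight is at least 54): on (a) the weight is 55, which does reach 54, so (a) meets the standard.
  Stage I.1 carried; the burden shifts to the authority.
At Stage I.2 the authority must meet the preponderance of the evidence (weight is at least 54): on (b) the weight is 54, which does reach 54, so (b) meets the standard; on (c) the weight is 53, which does not reach 54, so (c) does not meet the standard.
  The authority does not carry Stage I.2.
So the applicant prevails on this issue.
— Issue II —
Stage II.1 — burden on applicant; standard: the balance of probabilities (weight is at least 53).
    (d): 69 − 13 = 56 ≥ 53 [met]
    (e): 75 − 20 = 55 ≥ 53 [met]
  All elements met. The burden passes to the authority.
Stage II.2 — burden on authority; standard: any credible evidence (weight is at least 24).
    (f): 37 − 15 = 22 < 24 [not met]
    (g): 94 − 69 = 25 ≥ 24 [met]
  Not every element is met, so the authority fails to carry Stage II.2.
The analysis ends at Stage II.2; the applicant prevails on this issue.
— Issue III —
At Stage III.1 the applicant must meet clear and convincing evidence (weight is at least 77): on (h) the weight is 79, which does reach 77, so (h) meets the standard; on (i) the weight is 77, ≥ 77, so (i) meets the standard.
  All elements met. The applicant retains the burden for Stage III.2.
At Stage III.2 the applicant must meet a prima facie showing (weight is at least 12): on (j) the weight is 25 less the opposing 16 gives net 9, which does not reach 12, so (j) does not meet the standard.
  Stage III.2 not carried; the applicant fails its burden.
So the authority prevails on this issue.
Per-issue: Issue I → applicant; Issue II → applicant; Issue III → authority. The applicant must prevail on at least one issue; overall, the applicant prevails.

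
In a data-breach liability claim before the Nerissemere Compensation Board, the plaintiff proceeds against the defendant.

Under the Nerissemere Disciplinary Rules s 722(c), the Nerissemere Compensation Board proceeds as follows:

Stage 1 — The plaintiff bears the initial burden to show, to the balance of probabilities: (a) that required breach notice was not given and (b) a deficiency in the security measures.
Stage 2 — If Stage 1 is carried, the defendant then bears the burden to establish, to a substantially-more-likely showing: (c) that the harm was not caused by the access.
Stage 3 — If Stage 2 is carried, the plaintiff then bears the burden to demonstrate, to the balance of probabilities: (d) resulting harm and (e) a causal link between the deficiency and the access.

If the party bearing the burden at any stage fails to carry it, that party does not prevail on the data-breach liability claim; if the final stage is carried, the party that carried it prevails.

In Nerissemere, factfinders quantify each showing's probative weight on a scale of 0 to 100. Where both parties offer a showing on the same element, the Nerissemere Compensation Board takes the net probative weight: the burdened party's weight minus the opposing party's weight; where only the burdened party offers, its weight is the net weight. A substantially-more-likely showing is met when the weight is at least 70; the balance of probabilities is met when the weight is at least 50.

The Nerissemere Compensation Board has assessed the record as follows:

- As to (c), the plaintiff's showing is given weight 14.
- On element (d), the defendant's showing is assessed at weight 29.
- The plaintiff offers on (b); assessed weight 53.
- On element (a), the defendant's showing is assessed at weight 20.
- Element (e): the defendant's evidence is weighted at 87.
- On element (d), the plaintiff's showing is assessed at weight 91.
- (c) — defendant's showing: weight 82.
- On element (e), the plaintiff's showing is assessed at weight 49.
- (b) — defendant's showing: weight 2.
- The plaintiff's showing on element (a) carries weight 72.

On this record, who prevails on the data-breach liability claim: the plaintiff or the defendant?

plaintiff

At Stage 1 the plaintiff must meet the balance of probabilities (weight is at least 50): on (a) the weight is 72 less the opposing 20 gives net 52, ≥ 50, so (a) meets the standard; on (b) the weight is 53 less the opposing 2 gives net 51, which does reach 50, so (b) meets the standard.
  The plaintiff carries Stage 1; the defendant now bears the burden.
At Stage 2 the defendant must meet a substantially-more-likely showing (weight is at least 70): on (c) the weight is 82 less the opposing 14 gives net 68, which does not reach 70, so (c) does not meet the standard.
  Not every element is met, so the defendant fails to carry Stage 2.
The analysis ends at Stage 2; the plaintiff prevails.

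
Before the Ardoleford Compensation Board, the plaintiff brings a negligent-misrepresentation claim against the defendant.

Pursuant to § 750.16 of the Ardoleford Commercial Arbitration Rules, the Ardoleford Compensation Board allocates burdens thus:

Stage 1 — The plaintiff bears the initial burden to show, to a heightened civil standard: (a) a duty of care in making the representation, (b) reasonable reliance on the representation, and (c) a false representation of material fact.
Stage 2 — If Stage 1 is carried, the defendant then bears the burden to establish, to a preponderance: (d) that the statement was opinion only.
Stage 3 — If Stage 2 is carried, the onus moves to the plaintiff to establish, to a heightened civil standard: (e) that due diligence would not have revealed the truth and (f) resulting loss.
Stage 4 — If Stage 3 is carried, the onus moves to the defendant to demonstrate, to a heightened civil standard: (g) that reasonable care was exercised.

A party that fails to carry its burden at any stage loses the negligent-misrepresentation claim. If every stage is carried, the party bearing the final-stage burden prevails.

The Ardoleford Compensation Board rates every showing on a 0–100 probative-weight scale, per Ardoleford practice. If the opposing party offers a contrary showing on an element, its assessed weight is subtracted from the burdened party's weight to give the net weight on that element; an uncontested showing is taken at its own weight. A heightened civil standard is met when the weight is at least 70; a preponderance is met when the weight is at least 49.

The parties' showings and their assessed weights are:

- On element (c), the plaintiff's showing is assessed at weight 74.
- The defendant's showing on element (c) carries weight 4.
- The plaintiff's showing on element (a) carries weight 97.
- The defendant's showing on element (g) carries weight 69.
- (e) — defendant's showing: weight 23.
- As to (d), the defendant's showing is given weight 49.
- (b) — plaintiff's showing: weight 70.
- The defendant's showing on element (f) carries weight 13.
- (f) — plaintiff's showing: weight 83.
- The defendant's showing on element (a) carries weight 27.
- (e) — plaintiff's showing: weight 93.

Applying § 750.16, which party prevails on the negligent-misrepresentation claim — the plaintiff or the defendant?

plaintiff

Stage 1 — burden on plaintiff; standard: a heightened civil standard (weight is at least 70).
    (a): 97 − 27 = 70 ≥ 70 [met]
    (b): 70 ≥ 70 [met]
    (c): 74 − 4 = 70 ≥ 70 [met]
  The plaintiff carries Stage 1; the defendant now bears the burden.
Stage 2 — burden on defendant; standard: a preponderance (weight is at least 49).
    (d): 49 ≥ 49 [met]
  Stage 2 is satisfied; the onus moves to the plaintiff.
Stage 3 — burden on plaintiff; standard: a heightened civil standard (weight is at least 70).
    (e): 93 − 23 = 70 ≥ 70 [met]
    (f): 83 − 13 = 70 ≥ 70 [met]
  Stage 3 carried; the burden shifts to the defendant.
Stage 4 — burden on defendant; standard: a heightened civil standard (weight is at least 70).
    (g): 69 < 70 [not met]
  Not every element is met, so the defendant fails to carry Stage 4.
The plaintiff prevails.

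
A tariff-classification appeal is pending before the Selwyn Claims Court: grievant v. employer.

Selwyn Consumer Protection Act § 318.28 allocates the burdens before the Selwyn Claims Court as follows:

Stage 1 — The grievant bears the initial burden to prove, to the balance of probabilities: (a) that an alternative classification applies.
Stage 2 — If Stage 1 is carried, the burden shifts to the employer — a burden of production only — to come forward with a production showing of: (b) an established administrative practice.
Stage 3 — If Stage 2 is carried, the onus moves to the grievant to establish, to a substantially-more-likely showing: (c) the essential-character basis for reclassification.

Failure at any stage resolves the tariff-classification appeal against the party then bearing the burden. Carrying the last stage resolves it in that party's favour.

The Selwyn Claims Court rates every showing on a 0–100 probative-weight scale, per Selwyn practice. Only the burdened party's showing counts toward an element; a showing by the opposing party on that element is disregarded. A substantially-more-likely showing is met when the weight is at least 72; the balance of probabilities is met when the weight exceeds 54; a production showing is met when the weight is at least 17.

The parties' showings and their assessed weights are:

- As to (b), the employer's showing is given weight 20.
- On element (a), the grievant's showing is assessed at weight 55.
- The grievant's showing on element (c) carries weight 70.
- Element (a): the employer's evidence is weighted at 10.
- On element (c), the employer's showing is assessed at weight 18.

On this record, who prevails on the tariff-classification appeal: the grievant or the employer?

Stage 1 (grievant, the balance of probabilities, weight exceeds 54): (a) 55 (employer's 10 disregarded) > 54 — meets.
  All elements met. The burden passes to the employer.
Stage 2 (employer, a production showing, weight is at least 17): (b) 20 ≥ 17 — meets.
  Stage 2 is satisfied; the onus moves to the grievant.
Stage 3 (grievant, a substantially-more-likely showing, weight is at least 72): (c) 70 (employer's 18 disregarded) < 72 — fails.
  Not every element is met, so the grievant fails to carry Stage 3.
So the employer prevails.

employer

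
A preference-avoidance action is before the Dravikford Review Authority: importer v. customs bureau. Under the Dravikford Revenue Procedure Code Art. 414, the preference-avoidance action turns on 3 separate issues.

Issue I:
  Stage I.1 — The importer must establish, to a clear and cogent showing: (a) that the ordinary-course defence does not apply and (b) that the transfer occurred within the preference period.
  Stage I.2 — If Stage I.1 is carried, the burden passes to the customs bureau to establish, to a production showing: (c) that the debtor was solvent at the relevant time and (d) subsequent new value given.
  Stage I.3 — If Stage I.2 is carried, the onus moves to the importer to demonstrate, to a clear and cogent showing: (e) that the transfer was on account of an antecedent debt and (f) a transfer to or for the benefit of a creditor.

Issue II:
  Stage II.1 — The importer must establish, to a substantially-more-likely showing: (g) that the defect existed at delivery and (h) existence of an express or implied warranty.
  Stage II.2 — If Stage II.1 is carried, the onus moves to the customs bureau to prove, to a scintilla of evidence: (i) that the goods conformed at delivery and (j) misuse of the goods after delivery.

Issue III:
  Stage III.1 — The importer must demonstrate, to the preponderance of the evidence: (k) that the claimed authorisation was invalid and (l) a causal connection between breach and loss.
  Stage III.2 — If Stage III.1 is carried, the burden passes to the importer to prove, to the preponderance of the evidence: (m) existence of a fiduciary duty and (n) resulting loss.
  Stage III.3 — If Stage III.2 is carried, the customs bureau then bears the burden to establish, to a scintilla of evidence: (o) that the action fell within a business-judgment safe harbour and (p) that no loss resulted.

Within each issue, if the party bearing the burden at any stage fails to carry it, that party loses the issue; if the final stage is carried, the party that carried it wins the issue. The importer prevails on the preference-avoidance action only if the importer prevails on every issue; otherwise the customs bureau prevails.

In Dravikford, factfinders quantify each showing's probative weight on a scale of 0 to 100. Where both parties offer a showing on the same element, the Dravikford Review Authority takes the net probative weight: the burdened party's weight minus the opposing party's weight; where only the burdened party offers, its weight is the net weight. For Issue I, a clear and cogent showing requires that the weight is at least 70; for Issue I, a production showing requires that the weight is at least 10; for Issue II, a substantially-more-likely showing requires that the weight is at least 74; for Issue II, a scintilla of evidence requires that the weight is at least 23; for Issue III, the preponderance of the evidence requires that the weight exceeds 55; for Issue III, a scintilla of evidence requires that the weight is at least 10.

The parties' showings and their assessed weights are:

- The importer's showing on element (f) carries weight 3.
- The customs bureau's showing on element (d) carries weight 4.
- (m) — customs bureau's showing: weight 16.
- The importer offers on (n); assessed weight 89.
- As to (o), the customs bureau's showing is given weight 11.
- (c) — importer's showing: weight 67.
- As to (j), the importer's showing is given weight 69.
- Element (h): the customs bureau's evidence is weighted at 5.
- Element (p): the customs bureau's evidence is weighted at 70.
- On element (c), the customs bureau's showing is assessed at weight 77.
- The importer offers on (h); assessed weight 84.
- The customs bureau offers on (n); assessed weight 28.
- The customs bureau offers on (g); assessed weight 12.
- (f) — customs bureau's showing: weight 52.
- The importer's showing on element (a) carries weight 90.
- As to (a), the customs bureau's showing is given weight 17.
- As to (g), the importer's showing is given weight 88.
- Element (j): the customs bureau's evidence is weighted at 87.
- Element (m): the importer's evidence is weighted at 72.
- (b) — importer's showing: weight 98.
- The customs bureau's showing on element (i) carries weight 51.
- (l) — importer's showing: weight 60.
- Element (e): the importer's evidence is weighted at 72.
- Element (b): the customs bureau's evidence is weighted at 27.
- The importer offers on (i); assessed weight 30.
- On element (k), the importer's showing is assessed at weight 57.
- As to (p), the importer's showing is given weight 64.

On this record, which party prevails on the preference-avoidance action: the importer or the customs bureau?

— Issue I —
At Stage I.1 the importer must meet a clear and cogent showing (weight is at least 70): on (a) the weight is 90 less the opposing 17 gives net 73, ≥ 70, so (a) meets the standard; on (b) the weight is 98 less the opposing 27 gives net 71, ≥ 70, so (b) meets the standard.
  Stage I.1 is satisfied; the onus moves to the customs bureau.
At Stage I.2 the customs bureau must meet a production showing (weight is at least 10): on (c) the weight is 77 less the opposing 67 gives net 10, which does reach 10, so (c) meets the standard; on (d) the weight is 4, which does not reach 10, so (d) does not meet the standard.
  The customs bureau does not carry Stage I.2.
So the importer prevails on this issue.
— Issue II —
Stage II.1 (importer, a substantially-more-likely showing, weight is at least 74): (g) net 88−12=76 ≥ 74 — meets; (h) net 84−5=79 ≥ 74 — meets.
  The importer carries Stage II.1; the customs bureau now bears the burden.
Stage II.2 (customs bureau, a scintilla of evidence, weight is at least 23): (i) net 51−30=21 < 23 — fails; (j) net 87−69=18 < 23 — fails.
  Not every element is met, so the customs bureau fails to carry Stage II.2.
The analysis ends at Stage II.2; the importer prevails on this issue.
— Issue III —
At Stage III.1 the importer must meet the preponderance of the evidence (weight exceeds 55): on (k) the weight is 57, which does exceed 55, so (k) meets the standard; on (l) the weight is 60, which does exceed 55, so (l) meets the standard.
  Stage III.1 is satisfied; the importer continues to bear the burden.
At Stage III.2 the importer must meet the preponderance of the evidence (weight exceeds 55): on (m) the weight is 72 less the opposing 16 gives net 56, > 55, so (m) meets the standard; on (n) the weight is 89 less the opposing 28 gives net 61, which does exceed 55, so (n) meets the standard.
  The importer carries Stage III.2; the customs bureau now bears the burden.
At Stage III.3 the customs bureau must meet a scintilla of evidence (weight is at least 10): on (o) the weight is 11, ≥ 10, so (o) meets the standard; on (p) the weight is 70 less the opposing 64 gives net 6, < 10, so (p) does not meet the standard.
  The customs bureau does not carry Stage III.3.
So the importer prevails on this issue.
Per-issue: Issue I → importer; Issue II → importer; Issue III → importer. The importer must prevail on every issue; overall, the importer prevails.

importer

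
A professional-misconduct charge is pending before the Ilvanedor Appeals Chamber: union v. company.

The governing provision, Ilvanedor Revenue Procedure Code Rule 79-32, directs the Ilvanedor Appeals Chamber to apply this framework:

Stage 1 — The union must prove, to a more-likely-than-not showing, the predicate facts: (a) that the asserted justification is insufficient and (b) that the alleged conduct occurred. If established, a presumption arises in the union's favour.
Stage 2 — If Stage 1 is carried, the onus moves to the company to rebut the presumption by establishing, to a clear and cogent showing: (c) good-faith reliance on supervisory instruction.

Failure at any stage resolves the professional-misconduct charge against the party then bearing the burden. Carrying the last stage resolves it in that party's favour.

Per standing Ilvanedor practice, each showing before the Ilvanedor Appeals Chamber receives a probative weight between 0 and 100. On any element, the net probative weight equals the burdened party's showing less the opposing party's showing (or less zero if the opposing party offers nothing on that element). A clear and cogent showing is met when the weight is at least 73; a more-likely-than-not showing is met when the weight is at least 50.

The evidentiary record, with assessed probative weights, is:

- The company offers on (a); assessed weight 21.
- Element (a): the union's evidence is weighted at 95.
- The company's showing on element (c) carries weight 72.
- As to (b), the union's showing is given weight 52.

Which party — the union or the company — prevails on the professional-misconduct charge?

At Stage 1 the union must meet a more-likely-than-not showing (weight is at least 50): on (a) the weight is 95 less the opposing 21 gives net 74, which does reach 50, so (a) meets the standard; on (b) the weight is 52, which does reach 50, so (b) meets the standard.
  Stage 1 is satisfied; the onus moves to the company.
At Stage 2 the company must meet a clear and cogent showing (weight is at least 73): on (c) the weight is 72, < 73, so (c) does not meet the standard.
  Not every element is met, so the company fails to carry Stage 2.
The analysis ends at Stage 2; the union prevails.

union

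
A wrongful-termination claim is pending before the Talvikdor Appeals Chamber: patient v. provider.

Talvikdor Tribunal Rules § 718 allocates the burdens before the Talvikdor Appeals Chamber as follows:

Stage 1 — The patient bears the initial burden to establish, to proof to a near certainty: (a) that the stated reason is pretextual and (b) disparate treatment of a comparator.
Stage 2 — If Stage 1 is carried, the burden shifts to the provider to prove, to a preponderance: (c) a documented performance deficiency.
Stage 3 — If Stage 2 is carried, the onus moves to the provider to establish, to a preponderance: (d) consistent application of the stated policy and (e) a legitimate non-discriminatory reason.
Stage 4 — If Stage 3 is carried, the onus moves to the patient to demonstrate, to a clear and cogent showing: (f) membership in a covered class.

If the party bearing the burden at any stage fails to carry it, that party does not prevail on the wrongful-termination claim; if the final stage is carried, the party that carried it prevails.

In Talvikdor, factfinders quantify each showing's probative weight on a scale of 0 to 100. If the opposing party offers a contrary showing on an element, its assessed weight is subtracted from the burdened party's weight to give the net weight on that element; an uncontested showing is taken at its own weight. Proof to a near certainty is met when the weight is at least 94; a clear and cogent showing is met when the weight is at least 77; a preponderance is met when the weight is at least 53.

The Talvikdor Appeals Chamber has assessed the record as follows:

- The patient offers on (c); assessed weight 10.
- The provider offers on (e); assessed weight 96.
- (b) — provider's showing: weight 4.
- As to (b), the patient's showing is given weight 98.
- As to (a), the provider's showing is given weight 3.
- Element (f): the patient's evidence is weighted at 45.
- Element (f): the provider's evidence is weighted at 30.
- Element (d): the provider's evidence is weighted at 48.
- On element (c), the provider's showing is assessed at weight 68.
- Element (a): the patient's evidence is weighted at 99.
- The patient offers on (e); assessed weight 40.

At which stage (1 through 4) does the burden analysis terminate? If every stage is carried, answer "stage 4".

stage 3

Stage 1 (patient, proof to a near certainty, weight is at least 94): (a) net 99−3=96 ≥ 94 — meets; (b) net 98−4=94 ≥ 94 — meets.
  Stage 1 is satisfied; the onus moves to the provider.
Stage 2 (provider, a preponderance, weight is at least 53): (c) net 68−10=58 ≥ 53 — meets.
  Stage 2 carried; the burden remains with the provider.
Stage 3 (provider, a preponderance, weight is at least 53): (d) 48 < 53 — fails; (e) net 96−40=56 ≥ 53 — meets.
  Stage 3 not carried; the provider fails its burden.
The analysis ends at Stage 3; the patient prevails.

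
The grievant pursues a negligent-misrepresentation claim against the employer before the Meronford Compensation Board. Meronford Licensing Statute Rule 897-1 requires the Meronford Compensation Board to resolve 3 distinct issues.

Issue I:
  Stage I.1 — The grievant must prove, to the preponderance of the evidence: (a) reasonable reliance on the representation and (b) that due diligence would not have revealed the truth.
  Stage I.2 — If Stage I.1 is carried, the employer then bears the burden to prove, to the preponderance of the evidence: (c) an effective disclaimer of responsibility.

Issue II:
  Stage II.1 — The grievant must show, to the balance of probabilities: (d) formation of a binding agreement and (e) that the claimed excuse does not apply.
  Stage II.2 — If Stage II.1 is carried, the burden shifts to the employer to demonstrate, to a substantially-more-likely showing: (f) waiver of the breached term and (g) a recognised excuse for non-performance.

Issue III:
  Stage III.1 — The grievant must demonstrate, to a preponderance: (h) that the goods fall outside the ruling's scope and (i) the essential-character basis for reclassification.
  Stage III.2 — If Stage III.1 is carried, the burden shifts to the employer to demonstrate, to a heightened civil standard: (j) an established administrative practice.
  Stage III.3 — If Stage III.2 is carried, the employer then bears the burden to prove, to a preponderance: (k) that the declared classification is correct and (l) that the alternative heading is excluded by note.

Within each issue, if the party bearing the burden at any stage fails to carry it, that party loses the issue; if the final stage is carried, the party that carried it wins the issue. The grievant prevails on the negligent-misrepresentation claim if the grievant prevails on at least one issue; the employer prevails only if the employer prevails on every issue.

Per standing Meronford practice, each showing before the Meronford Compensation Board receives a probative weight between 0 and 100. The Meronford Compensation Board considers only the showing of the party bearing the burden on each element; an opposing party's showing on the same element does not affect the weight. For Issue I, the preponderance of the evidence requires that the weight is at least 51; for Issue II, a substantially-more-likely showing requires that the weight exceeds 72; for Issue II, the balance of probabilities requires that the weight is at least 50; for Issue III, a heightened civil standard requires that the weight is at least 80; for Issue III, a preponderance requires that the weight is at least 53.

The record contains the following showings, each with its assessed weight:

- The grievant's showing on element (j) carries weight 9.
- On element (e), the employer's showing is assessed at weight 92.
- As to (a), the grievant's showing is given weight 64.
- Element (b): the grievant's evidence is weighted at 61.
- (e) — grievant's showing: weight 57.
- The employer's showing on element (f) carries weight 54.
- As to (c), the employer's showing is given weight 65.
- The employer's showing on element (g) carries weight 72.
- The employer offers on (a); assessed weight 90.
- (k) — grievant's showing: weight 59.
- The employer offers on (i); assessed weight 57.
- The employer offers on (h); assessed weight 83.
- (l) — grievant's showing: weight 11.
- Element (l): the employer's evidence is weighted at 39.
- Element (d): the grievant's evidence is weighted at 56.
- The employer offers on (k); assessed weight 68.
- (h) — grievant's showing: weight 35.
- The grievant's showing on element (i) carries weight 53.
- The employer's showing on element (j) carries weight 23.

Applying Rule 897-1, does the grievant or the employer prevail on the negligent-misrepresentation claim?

— Issue I —
At Stage I.1 the grievant must meet the preponderance of the evidence (weight is at least 51): on (a) the weight is 64 (the employer's 90 is given no effect), which does reach 51, so (a) meets the standard; on (b) the weight is 61, ≥ 51, so (b) meets the standard.
  Stage I.1 carried; the burden shifts to the employer.
At Stage I.2 the employer must meet the preponderance of the evidence (weight is at least 51): on (c) the weight is 65, which does reach 51, so (c) meets the standard.
  Stage I.2 carried; the final stage is satisfied.
Every stage carried; the employer prevails on this issue.
— Issue II —
At Stage II.1 the grievant must meet the balance of probabilities (weight is at least 50): on (d) the weight is 56, ≥ 50, so (d) meets the standard; on (e) the weight is 57 (the employer's 92 is given no effect), which does reach 50, so (e) meets the standard.
  Stage II.1 is satisfied; the onus moves to the employer.
At Stage II.2 the employer must meet a substantially-more-likely showing (weight exceeds 72): on (f) the weight is 54, which does not exceed 72, so (f) does not meet the standard; on (g) the weight is 72, which does not exceed 72, so (g) does not meet the standard.
  Not every element is met, so the employer fails to carry Stage II.2.
The grievant prevails on this issue.
— Issue III —
Stage III.1 (grievant, a preponderance, weight is at least 53): (h) 35 (employer's 83 disregarded) < 53 — fails; (i) 53 (employer's 57 disregarded) ≥ 53 — meets.
  The grievant does not carry Stage III.1.
The employer prevails on this issue.
Per-issue: Issue I → employer; Issue II → grievant; Issue III → employer. The grievant must prevail on at least one issue; overall, the grievant prevails.

grievant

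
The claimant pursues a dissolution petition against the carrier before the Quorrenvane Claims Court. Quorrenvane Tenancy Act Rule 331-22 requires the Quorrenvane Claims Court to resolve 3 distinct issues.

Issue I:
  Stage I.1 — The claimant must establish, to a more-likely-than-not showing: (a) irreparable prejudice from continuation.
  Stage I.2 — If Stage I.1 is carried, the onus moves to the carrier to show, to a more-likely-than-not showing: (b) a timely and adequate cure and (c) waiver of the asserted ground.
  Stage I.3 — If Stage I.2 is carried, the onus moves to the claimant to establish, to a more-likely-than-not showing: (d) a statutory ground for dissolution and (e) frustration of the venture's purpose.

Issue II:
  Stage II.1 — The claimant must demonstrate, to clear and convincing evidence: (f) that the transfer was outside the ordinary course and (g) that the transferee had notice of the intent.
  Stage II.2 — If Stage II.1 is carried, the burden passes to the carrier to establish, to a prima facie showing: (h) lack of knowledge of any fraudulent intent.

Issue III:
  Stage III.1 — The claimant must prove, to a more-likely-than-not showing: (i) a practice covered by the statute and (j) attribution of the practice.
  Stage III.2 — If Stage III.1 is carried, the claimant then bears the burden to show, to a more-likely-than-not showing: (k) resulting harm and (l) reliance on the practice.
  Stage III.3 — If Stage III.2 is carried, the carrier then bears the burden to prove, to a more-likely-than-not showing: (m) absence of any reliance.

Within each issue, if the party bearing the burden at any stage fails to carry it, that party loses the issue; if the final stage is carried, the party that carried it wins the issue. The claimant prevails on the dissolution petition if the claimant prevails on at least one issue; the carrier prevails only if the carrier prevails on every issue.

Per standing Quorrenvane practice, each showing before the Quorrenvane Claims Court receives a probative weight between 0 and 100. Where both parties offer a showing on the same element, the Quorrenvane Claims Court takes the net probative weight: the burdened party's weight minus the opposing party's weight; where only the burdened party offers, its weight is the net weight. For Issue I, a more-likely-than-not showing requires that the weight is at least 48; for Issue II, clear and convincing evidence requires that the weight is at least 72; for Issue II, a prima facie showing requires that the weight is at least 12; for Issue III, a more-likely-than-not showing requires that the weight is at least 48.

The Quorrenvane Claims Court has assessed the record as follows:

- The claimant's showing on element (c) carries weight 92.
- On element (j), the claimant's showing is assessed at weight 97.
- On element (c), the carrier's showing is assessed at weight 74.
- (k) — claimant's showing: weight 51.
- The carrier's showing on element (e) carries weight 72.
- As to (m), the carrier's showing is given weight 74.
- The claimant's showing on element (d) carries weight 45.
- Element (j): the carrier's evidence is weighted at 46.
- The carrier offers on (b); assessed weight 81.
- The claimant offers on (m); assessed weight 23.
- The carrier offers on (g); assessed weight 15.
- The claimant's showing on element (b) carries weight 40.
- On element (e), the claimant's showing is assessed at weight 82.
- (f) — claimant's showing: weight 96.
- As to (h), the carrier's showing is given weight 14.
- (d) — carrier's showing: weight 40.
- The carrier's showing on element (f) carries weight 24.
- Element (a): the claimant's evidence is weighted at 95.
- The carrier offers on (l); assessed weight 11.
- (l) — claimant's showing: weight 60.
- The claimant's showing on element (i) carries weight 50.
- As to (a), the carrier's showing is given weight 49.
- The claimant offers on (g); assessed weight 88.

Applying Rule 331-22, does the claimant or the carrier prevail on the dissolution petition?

— Issue I —
At Stage I.1 the claimant must meet a more-likely-than-not showing (weight is at least 48): on (a) the weight is 95 less the opposing 49 gives net 46, which does not reach 48, so (a) does not meet the standard.
  The claimant does not carry Stage I.1.
The carrier prevails on this issue.
— Issue II —
At Stage II.1 the claimant must meet clear and convincing evidence (weight is at least 72): on (f) the weight is 96 less the opposing 24 gives net 72, ≥ 72, so (f) meets the standard; on (g) the weight is 88 less the opposing 15 gives net 73, ≥ 72, so (g) meets the standard.
  Stage II.1 is satisfied; the onus moves to the carrier.
At Stage II.2 the carrier must meet a prima facie showing (weight is at least 12): on (h) the weight is 14, ≥ 12, so (h) meets the standard.
  The carrier carries the last stage.
With every stage satisfied, the carrier prevails on this issue.
— Issue III —
Stage III.1 (claimant, a more-likely-than-not showing, weight is at least 48): (i) 50 ≥ 48 — meets; (j) net 97−46=51 ≥ 48 — meets.
  All elements met. The claimant retains the burden for Stage III.2.
Stage III.2 (claimant, a more-likely-than-not showing, weight is at least 48): (k) 51 ≥ 48 — meets; (l) net 60−11=49 ≥ 48 — meets.
  Stage III.2 is satisfied; the onus moves to the carrier.
Stage III.3 (carrier, a more-likely-than-not showing, weight is at least 48): (m) net 74−23=51 ≥ 48 — meets.
  All elements met at the final stage.
All stages carried — the carrier prevails on this issue.
Per-issue: Issue I → carrier; Issue II → carrier; Issue III → carrier. The claimant must prevail on at least one issue; overall, the carrier prevails.

carrier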